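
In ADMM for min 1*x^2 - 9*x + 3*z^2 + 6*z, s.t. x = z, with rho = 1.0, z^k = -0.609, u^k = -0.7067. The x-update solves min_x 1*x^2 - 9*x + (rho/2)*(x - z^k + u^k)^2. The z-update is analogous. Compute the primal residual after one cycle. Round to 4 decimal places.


ADMM iteration with rho = 1.0, z^k = -0.609, u^k = -0.7067
Step 1: x-update.
Minimize 1*x^2 - 9*x + (1.0/2)*(x + 0.609 - 0.7067)^2
FOC: (2*1 + 1.0)*x = 9 + 1.0*(-0.609 + 0.7067)
x^{k+1} = 3.0326
Step 2: z-update.
Minimize 3*z^2 + 6*z + (1.0/2)*(3.0326 - z - 0.7067)^2
FOC: (2*3 + 1.0)*z = -6 + 1.0*(3.0326 - 0.7067)
z^{k+1} = -0.5249
Step 3: u-update.
u^{k+1} = -0.7067 + 3.0326 + 0.5249 = 2.8507
Step 4: Primal residual = |3.0326 + 0.5249| = 3.5574


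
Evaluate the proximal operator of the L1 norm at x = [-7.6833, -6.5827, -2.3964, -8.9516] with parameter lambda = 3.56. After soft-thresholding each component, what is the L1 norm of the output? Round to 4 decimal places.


Soft-thresholding with lambda = 3.56:
prox(-7.6833) = sign(-7.6833)*max(|-7.6833| - 3.56, 0) = -4.1233
prox(-6.5827) = sign(-6.5827)*max(|-6.5827| - 3.56, 0) = -3.0227
prox(-2.3964) = sign(-2.3964)*max(|-2.3964| - 3.56, 0) = 0.0
prox(-8.9516) = sign(-8.9516)*max(|-8.9516| - 3.56, 0) = -5.3916
prox(x) = [-4.1233, -3.0227, 0.0, -5.3916]
||prox(x)||_1 = 4.1233 + 3.0227 + 0.0 + 5.3916 = 12.5376


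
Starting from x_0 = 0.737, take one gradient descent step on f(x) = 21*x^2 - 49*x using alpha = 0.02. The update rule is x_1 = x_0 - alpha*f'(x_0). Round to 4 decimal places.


We compute the gradient at x_0 and apply the update.
f'(x) = 42*x - 49
f'(0.737) = 42*0.737 - 49 = -18.046
x_1 = 0.737 - 0.02*-18.046 = 1.0979


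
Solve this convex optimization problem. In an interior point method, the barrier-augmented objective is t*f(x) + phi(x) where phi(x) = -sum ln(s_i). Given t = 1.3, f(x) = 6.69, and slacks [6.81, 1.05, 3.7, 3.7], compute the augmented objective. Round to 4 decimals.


Step 1: Compute log-barrier.
ln values: [1.9184, 0.0488, 1.3083, 1.3083]
phi = -(1.9184 + 0.0488 + 1.3083 + 1.3083) = -4.5838
Step 2: Compute augmented objective.
t*f(x) = 1.3*6.69 = 8.697
Total = 8.697 - 4.5838 = 4.1132


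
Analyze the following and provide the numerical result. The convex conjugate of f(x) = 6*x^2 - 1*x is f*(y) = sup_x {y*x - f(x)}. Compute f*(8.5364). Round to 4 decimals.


f*(y) = sup_x {y*x - a*x^2 - b*x} = sup_x {(y-b)*x - a*x^2}
FOC: (y - b) - 2a*x = 0 => x* = (y - b)/(2a)
x* = (8.5364 + 1)/(2*6) = 0.7947
f*(8.5364) = (y-b)^2/(4a) = (8.5364 + 1)^2/(4*6)
= 90.9429/24 = 3.7893


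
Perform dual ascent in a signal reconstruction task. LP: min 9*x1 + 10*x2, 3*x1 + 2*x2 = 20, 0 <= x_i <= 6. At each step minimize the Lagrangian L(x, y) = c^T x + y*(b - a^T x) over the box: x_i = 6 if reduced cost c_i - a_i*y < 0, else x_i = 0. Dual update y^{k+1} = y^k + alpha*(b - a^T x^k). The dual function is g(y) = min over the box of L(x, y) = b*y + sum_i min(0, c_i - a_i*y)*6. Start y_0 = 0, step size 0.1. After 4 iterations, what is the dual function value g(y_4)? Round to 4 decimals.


Dual ascent for LP: min 9*x1 + 10*x2, 3*x1 + 2*x2 = 20, 0 <= x_i <= 6
Step 1: y^k = 0.0, reduced costs: (9.0, 10.0)
  x^k = (0.0, 0.0), subgradient = b - a^T x = 20.0
  y^{k+1} = 0.0 + 0.1*20.0 = 2.0
Step 2: y^k = 2.0, reduced costs: (3.0, 6.0)
  x^k = (0.0, 0.0), subgradient = b - a^T x = 20.0
  y^{k+1} = 2.0 + 0.1*20.0 = 4.0
Step 3: y^k = 4.0, reduced costs: (-3.0, 2.0)
  x^k = (6.0, 0.0), subgradient = b - a^T x = 2.0
  y^{k+1} = 4.0 + 0.1*2.0 = 4.2
Step 4: y^k = 4.2, reduced costs: (-3.6, 1.6)
  x^k = (6.0, 0.0), subgradient = b - a^T x = 2.0
  y^{k+1} = 4.2 + 0.1*2.0 = 4.4
Dual objective at y_4 = 4.4: reduced costs (-4.2, 1.2), box minimizer x = (6.0, 0.0)
g(y_4) = b*y + (c1 - a1*y)*x1 + (c2 - a2*y)*x2 = 20*4.4 + (-4.2)*6.0 + 1.2*0.0 = 88.0 - 25.2 + 0.0 = 62.8


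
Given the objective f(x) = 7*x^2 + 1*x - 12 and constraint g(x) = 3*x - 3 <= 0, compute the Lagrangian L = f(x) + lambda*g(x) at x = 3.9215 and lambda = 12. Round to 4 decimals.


Step 1: Evaluate f(x).
f(3.9215) = 7*3.9215^2 + 1*3.9215 - 12 = 99.5686
Step 2: Evaluate g(x).
g(3.9215) = 3*3.9215 - 3 = 8.7645
Step 3: Compute Lagrangian.
L = 99.5686 + 12*8.7645 = 204.7426


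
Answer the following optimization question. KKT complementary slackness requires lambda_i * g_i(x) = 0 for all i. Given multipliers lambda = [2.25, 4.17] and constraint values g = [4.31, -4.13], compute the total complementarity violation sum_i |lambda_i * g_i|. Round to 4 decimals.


KKT complementary slackness check:
lambda_1 * g_1 = 2.25 * 4.31 = 9.6975
lambda_2 * g_2 = 4.17 * -4.13 = -17.2221
Total violation = 9.6975 + 17.2221 = 26.9196


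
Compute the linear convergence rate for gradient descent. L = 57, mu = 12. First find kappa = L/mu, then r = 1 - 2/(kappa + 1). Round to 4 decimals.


Step 1: Compute the condition number.
kappa = L/mu = 57/12 = 4.75
Step 2: Compute the convergence rate.
r = 1 - 2/(kappa + 1) = 1 - 2*mu/(L + mu) = (L - mu)/(L + mu) = 45/69 = 0.6522


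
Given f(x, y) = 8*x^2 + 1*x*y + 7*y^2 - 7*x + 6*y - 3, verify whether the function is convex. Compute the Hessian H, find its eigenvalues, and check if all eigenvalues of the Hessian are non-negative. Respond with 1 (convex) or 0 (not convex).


The Hessian of f(x,y) = 8*x^2 + 1*x*y + 7*y^2 - 7*x + 6*y - 3 is:
H = [[16, 1], [1, 14]]
Trace = 16 + 14 = 30
Determinant = 16*14 - (1)^2 = 223
Discriminant = (30)^2 - 4*223 = 8.0
Eigenvalues: lambda_1 = 13.5858, lambda_2 = 16.4142
The function is convex.

1


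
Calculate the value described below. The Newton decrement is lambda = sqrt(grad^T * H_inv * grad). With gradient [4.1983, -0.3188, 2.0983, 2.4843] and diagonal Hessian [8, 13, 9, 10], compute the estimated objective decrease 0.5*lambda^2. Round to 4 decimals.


Step 1: H is diagonal, so H^(-1) * g = [0.5248, -0.0245, 0.2331, 0.2484].
Step 2: g^T H^(-1) g = sum_i g_i^2 / H_ii
  = (4.1983)^2/8 + (-0.3188)^2/13 + (2.0983)^2/9 + (2.4843)^2/10
  = 2.2032 + 0.0078 + 0.4892 + 0.6172 = 3.3174
Step 3: Objective decrease = 0.5 * g^T H^(-1) g = 1.6587


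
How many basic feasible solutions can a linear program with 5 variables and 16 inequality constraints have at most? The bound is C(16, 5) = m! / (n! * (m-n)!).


Each vertex corresponds to some choice of n active constraints out of m, so the number of vertices is at most C(m, n) = m! / (n!(m-n)!).
m = 16, n = 5
Numerator: 16 * 15 * 14 * 13 * 12
Denominator: 5! = 120
C(16, 5) = 4368


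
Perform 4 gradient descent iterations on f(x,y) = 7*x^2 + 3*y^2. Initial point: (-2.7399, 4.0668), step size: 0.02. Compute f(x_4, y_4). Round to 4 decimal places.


Gradient descent on f(x,y) = 7*x^2 + 3*y^2.
Starting point: (-2.7399, 4.0668), alpha = 0.02
Step 1: grad_x = 2*7*-2.7399 = -38.3586, grad_y = 2*3*4.0668 = 24.4008
  x_1 = -2.7399 - 0.02*-38.3586 = -1.9727
  y_1 = 4.0668 - 0.02*24.4008 = 3.5788
Step 2: grad_x = 2*7*-1.9727 = -27.6182, grad_y = 2*3*3.5788 = 21.4727
  x_2 = -1.9727 - 0.02*-27.6182 = -1.4204
  y_2 = 3.5788 - 0.02*21.4727 = 3.1493
Step 3: grad_x = 2*7*-1.4204 = -19.8851, grad_y = 2*3*3.1493 = 18.896
  x_3 = -1.4204 - 0.02*-19.8851 = -1.0227
  y_3 = 3.1493 - 0.02*18.896 = 2.7714
Step 4: grad_x = 2*7*-1.0227 = -14.3173, grad_y = 2*3*2.7714 = 16.6285
  x_4 = -1.0227 - 0.02*-14.3173 = -0.7363
  y_4 = 2.7714 - 0.02*16.6285 = 2.4388
f(-0.7363, 2.4388) = 7*(-0.7363)^2 + 3*2.4388^2 = 21.639


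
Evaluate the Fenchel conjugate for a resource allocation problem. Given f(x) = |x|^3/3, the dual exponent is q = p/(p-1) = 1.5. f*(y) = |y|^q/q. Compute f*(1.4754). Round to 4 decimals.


The conjugate exponent q satisfies 1/p + 1/q = 1.
p = 3, so q = 3/(3 - 1) = 1.5
|y|^q = 1.4754^1.5 = 1.7921
f*(1.4754) = 1.7921 / 1.5 = 1.1947


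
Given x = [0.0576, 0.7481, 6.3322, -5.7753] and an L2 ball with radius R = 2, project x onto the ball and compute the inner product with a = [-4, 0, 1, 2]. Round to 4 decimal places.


Step 1: Compute ||x|| (intermediates to 6 decimals).
||x|| = sqrt(0.0576^2 + 0.7481^2 + 6.3322^2 + (-5.7753)^2) = 8.603128
Step 2: Project.
Since ||x|| > R, scale = R/||x|| = 2/8.603128 = 0.232474, proj(x) = scale * x
proj(x) = [0.013391, 0.173914, 1.472072, -1.342607]
Step 3: Dot product.
a^T * proj(x) = -4*0.013391 + 0*0.173914 + 1*1.472072 + 2*(-1.342607) = -1.2667


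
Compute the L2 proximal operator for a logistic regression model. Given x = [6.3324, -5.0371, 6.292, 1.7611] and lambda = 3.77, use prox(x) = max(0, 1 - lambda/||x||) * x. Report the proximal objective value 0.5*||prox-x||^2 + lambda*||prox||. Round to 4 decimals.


Step 1: Compute ||x||.
||x|| = 10.4001
Step 2: Compute scaling factor.
scale = max(0, 1 - 3.77/10.4001) = 0.6375
Step 3: prox(x) = [4.0369, -3.2112, 4.0112, 1.1227]
||prox(x)|| = 6.6301
Step 4: Proximal objective.
0.5*||prox-x||^2 = 7.1065
lambda*||prox|| = 24.9955
Total = 32.102


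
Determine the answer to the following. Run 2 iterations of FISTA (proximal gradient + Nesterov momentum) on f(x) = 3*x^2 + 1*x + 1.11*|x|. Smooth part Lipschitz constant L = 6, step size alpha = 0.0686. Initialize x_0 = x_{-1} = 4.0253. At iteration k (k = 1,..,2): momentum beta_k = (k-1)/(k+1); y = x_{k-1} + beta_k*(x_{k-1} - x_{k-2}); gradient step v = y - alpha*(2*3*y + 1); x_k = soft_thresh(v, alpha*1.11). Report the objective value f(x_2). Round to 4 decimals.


FISTA on f(x) = 3*x^2 + 1*x + 1.11*|x|
L = 6, alpha = 0.0686
Iteration 1: beta = 0.0, y = 4.0253 + 0.0*(4.0253 - 4.0253) = 4.0253
  grad(y) = 25.1518, v = y - alpha*grad = 2.2999
  prox(v) = soft_thresh(2.2999, 0.0761) = 2.2237
Iteration 2: beta = 0.3333, y = 2.2237 + 0.3333*(2.2237 - 4.0253) = 1.6232
  grad(y) = 10.7393, v = y - alpha*grad = 0.8865
  prox(v) = soft_thresh(0.8865, 0.0761) = 0.8104
f(x_2) = 3*0.8104^2 + 1*0.8104 + 1.11*|0.8104| = 3.6799


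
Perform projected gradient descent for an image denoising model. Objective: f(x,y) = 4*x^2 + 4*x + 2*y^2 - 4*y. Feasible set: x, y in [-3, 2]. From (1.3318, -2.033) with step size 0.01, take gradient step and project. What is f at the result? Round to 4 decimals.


Step 1: Compute gradient at (1.3318, -2.033).
grad_x = 2*4*1.3318 + 4 = 14.6544
grad_y = 2*2*-2.033 - 4 = -12.132
Step 2: Gradient step.
x_raw = 1.3318 - 0.01*14.6544 = 1.1853
y_raw = -2.033 - 0.01*-12.132 = -1.9117
Step 3: Project onto [-3, 2].
x_proj = clip(1.1853) = 1.1853
y_proj = clip(-1.9117) = -1.9117
Step 4: Evaluate f.
f(1.1853, -1.9117) = 25.3161


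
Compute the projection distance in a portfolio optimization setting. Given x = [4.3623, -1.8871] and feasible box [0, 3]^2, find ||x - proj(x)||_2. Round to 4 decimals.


Project each component onto [0, 3].
clip(4.3623) = 3.0, clip(-1.8871) = 0.0
Projection = [3.0, 0.0]
Squared diffs: [1.8559, 3.5611]
Distance = sqrt(5.417) = 2.3274


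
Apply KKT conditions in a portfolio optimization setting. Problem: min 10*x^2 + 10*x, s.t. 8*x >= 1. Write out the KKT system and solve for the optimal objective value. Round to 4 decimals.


Step 1: Try lambda = 0 (constraint inactive).
x_unc = -10/(2*10) = -0.5
Check: 8*-0.5 = -4.0 < 1 -- violated!
Step 2: Constraint must be active: 8*x = 1
x* = 1/8 = 0.125
lambda = (2*10*0.125 + 10)/8 = 1.5625
Step 3: Compute optimal value.
f(x*) = 10*0.125^2 + 10*0.125 = 1.4063


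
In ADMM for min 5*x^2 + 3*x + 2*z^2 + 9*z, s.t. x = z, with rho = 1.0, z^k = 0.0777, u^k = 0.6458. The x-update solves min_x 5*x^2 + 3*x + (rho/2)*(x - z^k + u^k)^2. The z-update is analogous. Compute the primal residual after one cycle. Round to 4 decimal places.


ADMM iteration with rho = 1.0, z^k = 0.0777, u^k = 0.6458
Step 1: x-update.
Minimize 5*x^2 + 3*x + (1.0/2)*(x - 0.0777 + 0.6458)^2
FOC: (2*5 + 1.0)*x = -3 + 1.0*(0.0777 - 0.6458)
x^{k+1} = -0.3244
Step 2: z-update.
Minimize 2*z^2 + 9*z + (1.0/2)*(-0.3244 - z + 0.6458)^2
FOC: (2*2 + 1.0)*z = -9 + 1.0*(-0.3244 + 0.6458)
z^{k+1} = -1.7357
Step 3: u-update.
u^{k+1} = 0.6458 - 0.3244 + 1.7357 = 2.0571
Step 4: Primal residual = |-0.3244 + 1.7357| = 1.4113


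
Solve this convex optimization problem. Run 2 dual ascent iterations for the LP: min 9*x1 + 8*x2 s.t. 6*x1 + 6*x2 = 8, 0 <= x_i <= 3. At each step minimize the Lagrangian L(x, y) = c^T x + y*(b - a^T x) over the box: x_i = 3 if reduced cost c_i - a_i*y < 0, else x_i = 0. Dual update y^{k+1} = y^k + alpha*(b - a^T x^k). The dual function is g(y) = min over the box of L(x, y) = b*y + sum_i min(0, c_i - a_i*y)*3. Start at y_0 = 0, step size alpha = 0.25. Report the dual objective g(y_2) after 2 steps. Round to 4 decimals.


Dual ascent for LP: min 9*x1 + 8*x2, 6*x1 + 6*x2 = 8, 0 <= x_i <= 3
Step 1: y^k = 0.0, reduced costs: (9.0, 8.0)
  x^k = (0.0, 0.0), subgradient = b - a^T x = 8.0
  y^{k+1} = 0.0 + 0.25*8.0 = 2.0
Step 2: y^k = 2.0, reduced costs: (-3.0, -4.0)
  x^k = (3.0, 3.0), subgradient = b - a^T x = -28.0
  y^{k+1} = 2.0 + 0.25*-28.0 = -5.0
Dual objective at y_2 = -5.0: reduced costs (39.0, 38.0), box minimizer x = (0.0, 0.0)
g(y_2) = b*y + (c1 - a1*y)*x1 + (c2 - a2*y)*x2 = 8*(-5.0) + 39.0*0.0 + 38.0*0.0 = -40.0 + 0.0 + 0.0 = -40.0


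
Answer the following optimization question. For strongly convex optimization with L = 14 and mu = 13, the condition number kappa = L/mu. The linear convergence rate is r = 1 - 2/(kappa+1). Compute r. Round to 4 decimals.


Step 1: Compute the condition number.
kappa = L/mu = 14/13 = 1.0769
Step 2: Compute the convergence rate.
r = 1 - 2/(kappa + 1) = 1 - 2*mu/(L + mu) = (L - mu)/(L + mu) = 1/27 = 0.037


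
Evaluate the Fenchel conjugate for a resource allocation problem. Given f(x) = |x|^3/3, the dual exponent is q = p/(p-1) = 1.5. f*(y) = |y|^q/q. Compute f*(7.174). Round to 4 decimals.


The conjugate exponent q satisfies 1/p + 1/q = 1.
p = 3, so q = 3/(3 - 1) = 1.5
|y|^q = 7.174^1.5 = 19.2151
f*(7.174) = 19.2151 / 1.5 = 12.81


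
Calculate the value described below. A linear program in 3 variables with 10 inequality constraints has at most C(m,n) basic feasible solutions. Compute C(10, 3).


Each vertex corresponds to some choice of n active constraints out of m, so the number of vertices is at most C(m, n) = m! / (n!(m-n)!).
m = 10, n = 3
Numerator: 10 * 9 * 8
Denominator: 3! = 6
C(10, 3) = 120


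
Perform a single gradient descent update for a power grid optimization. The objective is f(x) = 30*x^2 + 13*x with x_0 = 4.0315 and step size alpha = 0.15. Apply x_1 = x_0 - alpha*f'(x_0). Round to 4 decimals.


We compute the gradient at x_0 and apply the update.
f'(x) = 60*x + 13
f'(4.0315) = 60*4.0315 + 13 = 254.89
x_1 = 4.0315 - 0.15*254.89 = -34.202


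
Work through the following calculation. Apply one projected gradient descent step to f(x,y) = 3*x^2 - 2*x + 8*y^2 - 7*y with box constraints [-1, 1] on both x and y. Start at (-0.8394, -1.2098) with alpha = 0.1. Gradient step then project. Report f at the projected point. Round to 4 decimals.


Step 1: Compute gradient at (-0.8394, -1.2098).
grad_x = 2*3*-0.8394 - 2 = -7.0364
grad_y = 2*8*-1.2098 - 7 = -26.3568
Step 2: Gradient step.
x_raw = -0.8394 - 0.1*-7.0364 = -0.1358
y_raw = -1.2098 - 0.1*-26.3568 = 1.4259
Step 3: Project onto [-1, 1].
x_proj = clip(-0.1358) = -0.1358
y_proj = clip(1.4259) = 1.0
Step 4: Evaluate f.
f(-0.1358, 1.0) = 1.3268


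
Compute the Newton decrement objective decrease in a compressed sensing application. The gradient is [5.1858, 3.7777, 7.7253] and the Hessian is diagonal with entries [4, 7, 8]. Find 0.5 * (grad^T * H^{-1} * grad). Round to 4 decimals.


Step 1: H is diagonal, so H^(-1) * g = [1.2965, 0.5397, 0.9657].
Step 2: g^T H^(-1) g = sum_i g_i^2 / H_ii
  = (5.1858)^2/4 + (3.7777)^2/7 + (7.7253)^2/8
  = 6.7231 + 2.0387 + 7.46 = 16.2219
Step 3: Objective decrease = 0.5 * g^T H^(-1) g = 8.1109


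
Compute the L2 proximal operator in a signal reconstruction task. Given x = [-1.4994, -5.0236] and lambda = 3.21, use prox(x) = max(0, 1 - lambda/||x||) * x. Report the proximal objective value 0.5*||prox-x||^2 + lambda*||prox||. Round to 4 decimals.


Step 1: Compute ||x||.
||x|| = 5.2426
Step 2: Compute scaling factor.
scale = max(0, 1 - 3.21/5.2426) = 0.3877
Step 3: prox(x) = [-0.5813, -1.9477]
||prox(x)|| = 2.0326
Step 4: Proximal objective.
0.5*||prox-x||^2 = 5.1521
lambda*||prox|| = 6.5246
Total = 11.6767


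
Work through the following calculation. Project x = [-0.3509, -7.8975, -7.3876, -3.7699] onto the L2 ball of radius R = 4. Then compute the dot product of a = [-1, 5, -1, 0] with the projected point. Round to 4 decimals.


Step 1: Compute ||x|| (intermediates to 6 decimals).
||x|| = sqrt((-0.3509)^2 + (-7.8975)^2 + (-7.3876)^2 + (-3.7699)^2) = 11.457854
Step 2: Project.
Since ||x|| > R, scale = R/||x|| = 4/11.457854 = 0.349106, proj(x) = scale * x
proj(x) = [-0.122501, -2.757065, -2.579055, -1.316095]
Step 3: Dot product.
a^T * proj(x) = -1*(-0.122501) + 5*(-2.757065) - 1*(-2.579055) + 0*(-1.316095) = -11.0838


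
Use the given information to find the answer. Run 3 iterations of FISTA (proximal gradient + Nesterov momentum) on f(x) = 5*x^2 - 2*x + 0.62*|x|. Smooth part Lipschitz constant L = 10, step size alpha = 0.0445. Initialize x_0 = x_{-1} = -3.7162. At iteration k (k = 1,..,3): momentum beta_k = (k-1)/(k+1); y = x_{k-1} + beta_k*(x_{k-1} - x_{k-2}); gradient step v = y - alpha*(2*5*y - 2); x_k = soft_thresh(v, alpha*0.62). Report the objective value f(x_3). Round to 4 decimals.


FISTA on f(x) = 5*x^2 - 2*x + 0.62*|x|
L = 10, alpha = 0.0445
Iteration 1: beta = 0.0, y = -3.7162 + 0.0*(-3.7162 + 3.7162) = -3.7162
  grad(y) = -39.162, v = y - alpha*grad = -1.9735
  prox(v) = soft_thresh(-1.9735, 0.0276) = -1.9459
Iteration 2: beta = 0.3333, y = -1.9459 + 0.3333*(-1.9459 + 3.7162) = -1.3558
  grad(y) = -15.558, v = y - alpha*grad = -0.6635
  prox(v) = soft_thresh(-0.6635, 0.0276) = -0.6359
Iteration 3: beta = 0.5, y = -0.6359 + 0.5*(-0.6359 + 1.9459) = 0.0191
  grad(y) = -1.8087, v = y - alpha*grad = 0.0996
  prox(v) = soft_thresh(0.0996, 0.0276) = 0.072
f(x_3) = 5*0.072^2 - 2*0.072 + 0.62*|0.072| = -0.0735


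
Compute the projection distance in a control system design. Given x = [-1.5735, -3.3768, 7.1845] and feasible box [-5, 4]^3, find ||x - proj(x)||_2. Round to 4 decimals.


Project each component onto [-5, 4].
clip(-1.5735) = -1.5735, clip(-3.3768) = -3.3768, clip(7.1845) = 4.0
Projection = [-1.5735, -3.3768, 4.0]
Squared diffs: [0.0, 0.0, 10.141]
Distance = sqrt(10.141) = 3.1845


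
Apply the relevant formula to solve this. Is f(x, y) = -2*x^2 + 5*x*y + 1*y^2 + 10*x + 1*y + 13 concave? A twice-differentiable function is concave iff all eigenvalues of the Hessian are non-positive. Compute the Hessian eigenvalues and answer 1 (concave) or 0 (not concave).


The Hessian of f(x,y) = -2*x^2 + 5*x*y + 1*y^2 + 10*x + 1*y + 13 is:
H = [[-4, 5], [5, 2]]
Trace = -4 + 2 = -2
Determinant = -4*2 - (5)^2 = -33
Discriminant = (-2)^2 - 4*-33 = 136.0
Eigenvalues: lambda_1 = -6.831, lambda_2 = 4.831
The function is not concave.

0


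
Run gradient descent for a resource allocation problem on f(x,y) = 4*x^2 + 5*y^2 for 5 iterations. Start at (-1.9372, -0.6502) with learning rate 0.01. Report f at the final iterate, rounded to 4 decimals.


Gradient descent on f(x,y) = 4*x^2 + 5*y^2.
Starting point: (-1.9372, -0.6502), alpha = 0.01
Step 1: grad_x = 2*4*-1.9372 = -15.4976, grad_y = 2*5*-0.6502 = -6.502
  x_1 = -1.9372 - 0.01*-15.4976 = -1.7822
  y_1 = -0.6502 - 0.01*-6.502 = -0.5852
Step 2: grad_x = 2*4*-1.7822 = -14.2578, grad_y = 2*5*-0.5852 = -5.8518
  x_2 = -1.7822 - 0.01*-14.2578 = -1.6396
  y_2 = -0.5852 - 0.01*-5.8518 = -0.5267
Step 3: grad_x = 2*4*-1.6396 = -13.1172, grad_y = 2*5*-0.5267 = -5.2666
  x_3 = -1.6396 - 0.01*-13.1172 = -1.5085
  y_3 = -0.5267 - 0.01*-5.2666 = -0.474
Step 4: grad_x = 2*4*-1.5085 = -12.0678, grad_y = 2*5*-0.474 = -4.74
  x_4 = -1.5085 - 0.01*-12.0678 = -1.3878
  y_4 = -0.474 - 0.01*-4.74 = -0.4266
Step 5: grad_x = 2*4*-1.3878 = -11.1024, grad_y = 2*5*-0.4266 = -4.266
  x_5 = -1.3878 - 0.01*-11.1024 = -1.2768
  y_5 = -0.4266 - 0.01*-4.266 = -0.3839
f(-1.2768, -0.3839) = 4*(-1.2768)^2 + 5*(-0.3839)^2 = 7.2576


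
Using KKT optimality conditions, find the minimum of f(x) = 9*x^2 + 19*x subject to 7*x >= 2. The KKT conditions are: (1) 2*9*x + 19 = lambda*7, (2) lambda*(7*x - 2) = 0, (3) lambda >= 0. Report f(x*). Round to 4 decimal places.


Step 1: Try lambda = 0 (constraint inactive).
x_unc = -19/(2*9) = -1.0556
Check: 7*-1.0556 = -7.3892 < 2 -- violated!
Step 2: Constraint must be active: 7*x = 2
x* = 2/7 = 0.2857 (rounded; the exact value 2/7 is used below)
lambda = (2*9*(2/7) + 19)/7 = 3.449
Step 3: Compute optimal value.
f(x*) = 9*(2/7)^2 + 19*(2/7) = 6.1633


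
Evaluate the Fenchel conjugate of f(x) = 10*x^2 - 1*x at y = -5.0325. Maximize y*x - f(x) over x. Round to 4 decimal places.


f*(y) = sup_x {y*x - a*x^2 - b*x} = sup_x {(y-b)*x - a*x^2}
FOC: (y - b) - 2a*x = 0 => x* = (y - b)/(2a)
x* = (-5.0325 + 1)/(2*10) = -0.2016
f*(-5.0325) = (y-b)^2/(4a) = (-5.0325 + 1)^2/(4*10)
= 16.2611/40 = 0.4065


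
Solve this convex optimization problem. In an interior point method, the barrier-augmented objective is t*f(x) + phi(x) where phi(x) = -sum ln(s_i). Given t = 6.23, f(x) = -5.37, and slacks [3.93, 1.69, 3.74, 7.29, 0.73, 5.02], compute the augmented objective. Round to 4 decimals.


Step 1: Compute log-barrier.
ln values: [1.3686, 0.5247, 1.3191, 1.9865, -0.3147, 1.6134]
phi = -(1.3686 + 0.5247 + 1.3191 + 1.9865 - 0.3147 + 1.6134) = -6.4977
Step 2: Compute augmented objective.
t*f(x) = 6.23*-5.37 = -33.4551
Total = -33.4551 - 6.4977 = -39.9528


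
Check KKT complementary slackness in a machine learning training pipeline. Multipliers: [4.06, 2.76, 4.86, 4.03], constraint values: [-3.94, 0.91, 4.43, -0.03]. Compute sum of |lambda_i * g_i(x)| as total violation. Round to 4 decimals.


KKT complementary slackness check:
lambda_1 * g_1 = 4.06 * -3.94 = -15.9964
lambda_2 * g_2 = 2.76 * 0.91 = 2.5116
lambda_3 * g_3 = 4.86 * 4.43 = 21.5298
lambda_4 * g_4 = 4.03 * -0.03 = -0.1209
Total violation = 15.9964 + 2.5116 + 21.5298 + 0.1209 = 40.1587


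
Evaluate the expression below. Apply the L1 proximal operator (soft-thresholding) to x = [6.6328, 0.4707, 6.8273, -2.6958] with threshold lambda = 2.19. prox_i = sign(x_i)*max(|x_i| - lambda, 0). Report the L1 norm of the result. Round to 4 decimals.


Soft-thresholding with lambda = 2.19:
prox(6.6328) = sign(6.6328)*max(|6.6328| - 2.19, 0) = 4.4428
prox(0.4707) = sign(0.4707)*max(|0.4707| - 2.19, 0) = 0.0
prox(6.8273) = sign(6.8273)*max(|6.8273| - 2.19, 0) = 4.6373
prox(-2.6958) = sign(-2.6958)*max(|-2.6958| - 2.19, 0) = -0.5058
prox(x) = [4.4428, 0.0, 4.6373, -0.5058]
||prox(x)||_1 = 4.4428 + 0.0 + 4.6373 + 0.5058 = 9.5859


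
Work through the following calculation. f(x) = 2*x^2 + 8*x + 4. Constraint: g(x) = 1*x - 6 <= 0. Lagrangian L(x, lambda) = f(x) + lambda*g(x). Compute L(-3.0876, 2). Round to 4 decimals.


Step 1: Evaluate f(x).
f(-3.0876) = 2*(-3.0876)^2 + 8*(-3.0876) + 4 = -1.6343
Step 2: Evaluate g(x).
g(-3.0876) = 1*-3.0876 - 6 = -9.0876
Step 3: Compute Lagrangian.
L = -1.6343 + 2*-9.0876 = -19.8095


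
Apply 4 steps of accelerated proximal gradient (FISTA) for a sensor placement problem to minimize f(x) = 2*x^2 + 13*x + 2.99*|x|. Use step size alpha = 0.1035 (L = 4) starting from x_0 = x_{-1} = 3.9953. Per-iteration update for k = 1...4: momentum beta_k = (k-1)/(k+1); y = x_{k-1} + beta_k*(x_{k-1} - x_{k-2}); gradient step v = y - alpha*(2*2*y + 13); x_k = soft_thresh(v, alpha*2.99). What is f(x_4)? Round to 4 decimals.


FISTA on f(x) = 2*x^2 + 13*x + 2.99*|x|
L = 4, alpha = 0.1035
Iteration 1: beta = 0.0, y = 3.9953 + 0.0*(3.9953 - 3.9953) = 3.9953
  grad(y) = 28.9812, v = y - alpha*grad = 0.9957
  prox(v) = soft_thresh(0.9957, 0.3095) = 0.6863
Iteration 2: beta = 0.3333, y = 0.6863 + 0.3333*(0.6863 - 3.9953) = -0.4167
  grad(y) = 11.3331, v = y - alpha*grad = -1.5897
  prox(v) = soft_thresh(-1.5897, 0.3095) = -1.2802
Iteration 3: beta = 0.5, y = -1.2802 + 0.5*(-1.2802 - 0.6863) = -2.2635
  grad(y) = 3.946, v = y - alpha*grad = -2.6719
  prox(v) = soft_thresh(-2.6719, 0.3095) = -2.3624
Iteration 4: beta = 0.6, y = -2.3624 + 0.6*(-2.3624 + 1.2802) = -3.0118
  grad(y) = 0.9529, v = y - alpha*grad = -3.1104
  prox(v) = soft_thresh(-3.1104, 0.3095) = -2.8009
f(x_4) = 2*(-2.8009)^2 + 13*(-2.8009) + 2.99*|-2.8009| = -12.3469


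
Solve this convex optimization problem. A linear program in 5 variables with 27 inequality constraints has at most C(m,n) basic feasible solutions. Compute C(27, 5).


Each vertex corresponds to some choice of n active constraints out of m, so the number of vertices is at most C(m, n) = m! / (n!(m-n)!).
m = 27, n = 5
Numerator: 27 * 26 * 25 * 24 * 23
Denominator: 5! = 120
C(27, 5) = 80730


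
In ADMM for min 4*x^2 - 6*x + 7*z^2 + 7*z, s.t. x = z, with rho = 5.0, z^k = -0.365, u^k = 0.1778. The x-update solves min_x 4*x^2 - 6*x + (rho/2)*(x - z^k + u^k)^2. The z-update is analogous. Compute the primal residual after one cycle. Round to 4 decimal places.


ADMM iteration with rho = 5.0, z^k = -0.365, u^k = 0.1778
Step 1: x-update.
Minimize 4*x^2 - 6*x + (5.0/2)*(x + 0.365 + 0.1778)^2
FOC: (2*4 + 5.0)*x = 6 + 5.0*(-0.365 - 0.1778)
x^{k+1} = 0.2528
Step 2: z-update.
Minimize 7*z^2 + 7*z + (5.0/2)*(0.2528 - z + 0.1778)^2
FOC: (2*7 + 5.0)*z = -7 + 5.0*(0.2528 + 0.1778)
z^{k+1} = -0.2551
Step 3: u-update.
u^{k+1} = 0.1778 + 0.2528 + 0.2551 = 0.6857
Step 4: Primal residual = |0.2528 + 0.2551| = 0.5079


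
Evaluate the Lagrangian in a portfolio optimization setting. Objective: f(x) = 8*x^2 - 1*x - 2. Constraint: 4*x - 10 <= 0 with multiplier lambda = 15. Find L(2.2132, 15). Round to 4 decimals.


Step 1: Evaluate f(x).
f(2.2132) = 8*2.2132^2 - 1*2.2132 - 2 = 34.9728
Step 2: Evaluate g(x).
g(2.2132) = 4*2.2132 - 10 = -1.1472
Step 3: Compute Lagrangian.
L = 34.9728 + 15*-1.1472 = 17.7648


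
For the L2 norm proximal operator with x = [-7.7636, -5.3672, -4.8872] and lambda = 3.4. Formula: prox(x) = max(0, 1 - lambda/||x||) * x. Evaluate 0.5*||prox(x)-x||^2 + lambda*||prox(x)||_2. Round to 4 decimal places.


Step 1: Compute ||x||.
||x|| = 10.6285
Step 2: Compute scaling factor.
scale = max(0, 1 - 3.4/10.6285) = 0.6801
Step 3: prox(x) = [-5.2801, -3.6503, -3.3238]
||prox(x)|| = 7.2285
Step 4: Proximal objective.
0.5*||prox-x||^2 = 5.78
lambda*||prox|| = 24.5769
Total = 30.3569


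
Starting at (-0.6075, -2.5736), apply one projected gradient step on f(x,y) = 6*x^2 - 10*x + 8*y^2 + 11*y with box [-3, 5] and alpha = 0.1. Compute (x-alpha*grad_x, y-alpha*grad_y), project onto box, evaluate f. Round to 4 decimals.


Step 1: Compute gradient at (-0.6075, -2.5736).
grad_x = 2*6*-0.6075 - 10 = -17.29
grad_y = 2*8*-2.5736 + 11 = -30.1776
Step 2: Gradient step.
x_raw = -0.6075 - 0.1*-17.29 = 1.1215
y_raw = -2.5736 - 0.1*-30.1776 = 0.4442
Step 3: Project onto [-3, 5].
x_proj = clip(1.1215) = 1.1215
y_proj = clip(0.4442) = 0.4442
Step 4: Evaluate f.
f(1.1215, 0.4442) = 2.7956


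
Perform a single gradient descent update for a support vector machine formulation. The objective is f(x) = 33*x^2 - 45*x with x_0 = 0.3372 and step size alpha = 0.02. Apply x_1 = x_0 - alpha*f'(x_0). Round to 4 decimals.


We compute the gradient at x_0 and apply the update.
f'(x) = 66*x - 45
f'(0.3372) = 66*0.3372 - 45 = -22.7448
x_1 = 0.3372 - 0.02*-22.7448 = 0.7921


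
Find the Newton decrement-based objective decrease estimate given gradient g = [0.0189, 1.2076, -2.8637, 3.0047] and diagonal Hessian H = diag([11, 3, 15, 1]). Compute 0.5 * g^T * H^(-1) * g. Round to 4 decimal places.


Step 1: H is diagonal, so H^(-1) * g = [0.0017, 0.4025, -0.1909, 3.0047].
Step 2: g^T H^(-1) g = sum_i g_i^2 / H_ii
  = (0.0189)^2/11 + (1.2076)^2/3 + (-2.8637)^2/15 + (3.0047)^2/1
  = 0.0 + 0.4861 + 0.5467 + 9.0282 = 10.0611
Step 3: Objective decrease = 0.5 * g^T H^(-1) g = 5.0305


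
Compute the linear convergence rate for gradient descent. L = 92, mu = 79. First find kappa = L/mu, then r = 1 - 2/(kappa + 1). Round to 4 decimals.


Step 1: Compute the condition number.
kappa = L/mu = 92/79 = 1.1646
Step 2: Compute the convergence rate.
r = 1 - 2/(kappa + 1) = 1 - 2*mu/(L + mu) = (L - mu)/(L + mu) = 13/171 = 0.076


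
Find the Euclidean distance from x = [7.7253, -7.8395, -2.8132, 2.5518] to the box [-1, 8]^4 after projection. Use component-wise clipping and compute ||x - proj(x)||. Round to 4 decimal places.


Project each component onto [-1, 8].
clip(7.7253) = 7.7253, clip(-7.8395) = -1.0, clip(-2.8132) = -1.0, clip(2.5518) = 2.5518
Projection = [7.7253, -1.0, -1.0, 2.5518]
Squared diffs: [0.0, 46.7788, 3.2877, 0.0]
Distance = sqrt(50.0665) = 7.0758


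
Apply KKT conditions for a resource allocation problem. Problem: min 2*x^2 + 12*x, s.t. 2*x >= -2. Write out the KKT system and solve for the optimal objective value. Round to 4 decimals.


Step 1: Try lambda = 0 (constraint inactive).
x_unc = -12/(2*2) = -3.0
Check: 2*-3.0 = -6.0 < -2 -- violated!
Step 2: Constraint must be active: 2*x = -2
x* = -2/2 = -1.0
lambda = (2*2*(-1.0) + 12)/2 = 4.0
Step 3: Compute optimal value.
f(x*) = 2*(-1.0)^2 + 12*(-1.0) = -10.0


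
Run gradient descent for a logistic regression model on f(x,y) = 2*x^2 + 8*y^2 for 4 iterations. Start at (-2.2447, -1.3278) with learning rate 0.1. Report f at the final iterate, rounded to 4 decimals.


Gradient descent on f(x,y) = 2*x^2 + 8*y^2.
Starting point: (-2.2447, -1.3278), alpha = 0.1
Step 1: grad_x = 2*2*-2.2447 = -8.9788, grad_y = 2*8*-1.3278 = -21.2448
  x_1 = -2.2447 - 0.1*-8.9788 = -1.3468
  y_1 = -1.3278 - 0.1*-21.2448 = 0.7967
Step 2: grad_x = 2*2*-1.3468 = -5.3873, grad_y = 2*8*0.7967 = 12.7469
  x_2 = -1.3468 - 0.1*-5.3873 = -0.8081
  y_2 = 0.7967 - 0.1*12.7469 = -0.478
Step 3: grad_x = 2*2*-0.8081 = -3.2324, grad_y = 2*8*-0.478 = -7.6481
  x_3 = -0.8081 - 0.1*-3.2324 = -0.4849
  y_3 = -0.478 - 0.1*-7.6481 = 0.2868
Step 4: grad_x = 2*2*-0.4849 = -1.9394, grad_y = 2*8*0.2868 = 4.5889
  x_4 = -0.4849 - 0.1*-1.9394 = -0.2909
  y_4 = 0.2868 - 0.1*4.5889 = -0.1721
f(-0.2909, -0.1721) = 2*(-0.2909)^2 + 8*(-0.1721)^2 = 0.4062


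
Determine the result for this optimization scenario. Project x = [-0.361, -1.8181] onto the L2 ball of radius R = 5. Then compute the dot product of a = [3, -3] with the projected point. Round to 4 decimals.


Step 1: Compute ||x|| (intermediates to 6 decimals).
||x|| = sqrt((-0.361)^2 + (-1.8181)^2) = 1.853593
Step 2: Project.
Since ||x|| <= R, proj = x (no scaling needed).
proj(x) = [-0.361, -1.8181]
Step 3: Dot product.
a^T * proj(x) = 3*(-0.361) - 3*(-1.8181) = 4.3713


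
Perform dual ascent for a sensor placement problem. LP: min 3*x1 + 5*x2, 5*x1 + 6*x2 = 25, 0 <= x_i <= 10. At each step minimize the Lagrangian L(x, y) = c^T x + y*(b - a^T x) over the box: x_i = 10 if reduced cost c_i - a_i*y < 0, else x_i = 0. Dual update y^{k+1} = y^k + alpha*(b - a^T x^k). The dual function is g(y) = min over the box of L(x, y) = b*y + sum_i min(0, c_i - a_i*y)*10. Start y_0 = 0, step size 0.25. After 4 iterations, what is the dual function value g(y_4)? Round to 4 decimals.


Dual ascent for LP: min 3*x1 + 5*x2, 5*x1 + 6*x2 = 25, 0 <= x_i <= 10
Step 1: y^k = 0.0, reduced costs: (3.0, 5.0)
  x^k = (0.0, 0.0), subgradient = b - a^T x = 25.0
  y^{k+1} = 0.0 + 0.25*25.0 = 6.25
Step 2: y^k = 6.25, reduced costs: (-28.25, -32.5)
  x^k = (10.0, 10.0), subgradient = b - a^T x = -85.0
  y^{k+1} = 6.25 + 0.25*-85.0 = -15.0
Step 3: y^k = -15.0, reduced costs: (78.0, 95.0)
  x^k = (0.0, 0.0), subgradient = b - a^T x = 25.0
  y^{k+1} = -15.0 + 0.25*25.0 = -8.75
Step 4: y^k = -8.75, reduced costs: (46.75, 57.5)
  x^k = (0.0, 0.0), subgradient = b - a^T x = 25.0
  y^{k+1} = -8.75 + 0.25*25.0 = -2.5
Dual objective at y_4 = -2.5: reduced costs (15.5, 20.0), box minimizer x = (0.0, 0.0)
g(y_4) = b*y + (c1 - a1*y)*x1 + (c2 - a2*y)*x2 = 25*(-2.5) + 15.5*0.0 + 20.0*0.0 = -62.5 + 0.0 + 0.0 = -62.5


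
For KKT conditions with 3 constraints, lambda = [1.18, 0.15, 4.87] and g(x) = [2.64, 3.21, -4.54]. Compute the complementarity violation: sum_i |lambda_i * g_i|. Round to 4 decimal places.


KKT complementary slackness check:
lambda_1 * g_1 = 1.18 * 2.64 = 3.1152
lambda_2 * g_2 = 0.15 * 3.21 = 0.4815
lambda_3 * g_3 = 4.87 * -4.54 = -22.1098
Total violation = 3.1152 + 0.4815 + 22.1098 = 25.7065


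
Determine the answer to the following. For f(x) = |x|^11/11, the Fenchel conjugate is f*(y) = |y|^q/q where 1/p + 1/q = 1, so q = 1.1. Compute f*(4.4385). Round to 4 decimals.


The conjugate exponent q satisfies 1/p + 1/q = 1.
p = 11, so q = 11/(11 - 1) = 1.1
|y|^q = 4.4385^1.1 = 5.1518
f*(4.4385) = 5.1518 / 1.1 = 4.6835


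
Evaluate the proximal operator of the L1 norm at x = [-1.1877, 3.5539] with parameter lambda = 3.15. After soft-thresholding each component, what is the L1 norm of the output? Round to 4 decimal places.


Soft-thresholding with lambda = 3.15:
prox(-1.1877) = sign(-1.1877)*max(|-1.1877| - 3.15, 0) = 0.0
prox(3.5539) = sign(3.5539)*max(|3.5539| - 3.15, 0) = 0.4039
prox(x) = [0.0, 0.4039]
||prox(x)||_1 = 0.0 + 0.4039 = 0.4039


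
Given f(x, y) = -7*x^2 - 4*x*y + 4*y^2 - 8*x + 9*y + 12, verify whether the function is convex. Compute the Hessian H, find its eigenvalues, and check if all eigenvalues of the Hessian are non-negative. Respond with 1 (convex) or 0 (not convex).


The Hessian of f(x,y) = -7*x^2 - 4*x*y + 4*y^2 - 8*x + 9*y + 12 is:
H = [[-14, -4], [-4, 8]]
Trace = -14 + 8 = -6
Determinant = -14*8 - (-4)^2 = -128
Discriminant = (-6)^2 - 4*-128 = 548.0
Eigenvalues: lambda_1 = -14.7047, lambda_2 = 8.7047
The function is not convex.

0


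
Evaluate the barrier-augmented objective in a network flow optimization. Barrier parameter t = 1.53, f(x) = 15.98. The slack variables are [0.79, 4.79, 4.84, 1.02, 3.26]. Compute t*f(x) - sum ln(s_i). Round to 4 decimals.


Step 1: Compute log-barrier.
ln values: [-0.2357, 1.5665, 1.5769, 0.0198, 1.1817]
phi = -(-0.2357 + 1.5665 + 1.5769 + 0.0198 + 1.1817) = -4.1093
Step 2: Compute augmented objective.
t*f(x) = 1.53*15.98 = 24.4494
Total = 24.4494 - 4.1093 = 20.3401


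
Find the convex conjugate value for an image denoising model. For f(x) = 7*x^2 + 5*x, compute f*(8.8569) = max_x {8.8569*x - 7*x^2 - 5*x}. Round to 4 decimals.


f*(y) = sup_x {y*x - a*x^2 - b*x} = sup_x {(y-b)*x - a*x^2}
FOC: (y - b) - 2a*x = 0 => x* = (y - b)/(2a)
x* = (8.8569 - 5)/(2*7) = 0.2755
f*(8.8569) = (y-b)^2/(4a) = (8.8569 - 5)^2/(4*7)
= 14.8757/28 = 0.5313


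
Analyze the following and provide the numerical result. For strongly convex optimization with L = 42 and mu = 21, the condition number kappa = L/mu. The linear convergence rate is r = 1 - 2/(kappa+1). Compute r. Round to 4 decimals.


Step 1: Compute the condition number.
kappa = L/mu = 42/21 = 2.0
Step 2: Compute the convergence rate.
r = 1 - 2/(kappa + 1) = 1 - 2*mu/(L + mu) = (L - mu)/(L + mu) = 21/63 = 0.3333


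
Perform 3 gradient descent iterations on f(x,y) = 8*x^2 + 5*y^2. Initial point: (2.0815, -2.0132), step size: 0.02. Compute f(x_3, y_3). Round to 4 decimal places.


Gradient descent on f(x,y) = 8*x^2 + 5*y^2.
Starting point: (2.0815, -2.0132), alpha = 0.02
Step 1: grad_x = 2*8*2.0815 = 33.304, grad_y = 2*5*-2.0132 = -20.132
  x_1 = 2.0815 - 0.02*33.304 = 1.4154
  y_1 = -2.0132 - 0.02*-20.132 = -1.6106
Step 2: grad_x = 2*8*1.4154 = 22.6467, grad_y = 2*5*-1.6106 = -16.1056
  x_2 = 1.4154 - 0.02*22.6467 = 0.9625
  y_2 = -1.6106 - 0.02*-16.1056 = -1.2884
Step 3: grad_x = 2*8*0.9625 = 15.3998, grad_y = 2*5*-1.2884 = -12.8845
  x_3 = 0.9625 - 0.02*15.3998 = 0.6545
  y_3 = -1.2884 - 0.02*-12.8845 = -1.0308
f(0.6545, -1.0308) = 8*0.6545^2 + 5*(-1.0308)^2 = 8.7392


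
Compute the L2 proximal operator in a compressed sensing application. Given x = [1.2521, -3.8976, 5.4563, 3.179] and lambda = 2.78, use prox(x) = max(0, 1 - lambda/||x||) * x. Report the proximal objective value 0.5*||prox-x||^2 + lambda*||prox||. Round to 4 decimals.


Step 1: Compute ||x||.
||x|| = 7.5257
Step 2: Compute scaling factor.
scale = max(0, 1 - 2.78/7.5257) = 0.6306
Step 3: prox(x) = [0.7896, -2.4578, 3.4407, 2.0047]
||prox(x)|| = 4.7457
Step 4: Proximal objective.
0.5*||prox-x||^2 = 3.8642
lambda*||prox|| = 13.193
Total = 17.0573


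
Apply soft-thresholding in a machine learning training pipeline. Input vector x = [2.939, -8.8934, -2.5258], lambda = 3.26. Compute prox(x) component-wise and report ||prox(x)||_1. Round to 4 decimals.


Soft-thresholding with lambda = 3.26:
prox(2.939) = sign(2.939)*max(|2.939| - 3.26, 0) = 0.0
prox(-8.8934) = sign(-8.8934)*max(|-8.8934| - 3.26, 0) = -5.6334
prox(-2.5258) = sign(-2.5258)*max(|-2.5258| - 3.26, 0) = 0.0
prox(x) = [0.0, -5.6334, 0.0]
||prox(x)||_1 = 0.0 + 5.6334 + 0.0 = 5.6334


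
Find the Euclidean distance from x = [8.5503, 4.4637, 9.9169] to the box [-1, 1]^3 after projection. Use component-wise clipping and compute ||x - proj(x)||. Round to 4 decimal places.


Project each component onto [-1, 1].
clip(8.5503) = 1.0, clip(4.4637) = 1.0, clip(9.9169) = 1.0
Projection = [1.0, 1.0, 1.0]
Squared diffs: [57.007, 11.9972, 79.5111]
Distance = sqrt(148.5153) = 12.1867


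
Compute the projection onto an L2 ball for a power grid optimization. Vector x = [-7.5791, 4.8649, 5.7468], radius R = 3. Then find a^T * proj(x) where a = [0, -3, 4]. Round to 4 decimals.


Step 1: Compute ||x|| (intermediates to 6 decimals).
||x|| = sqrt((-7.5791)^2 + 4.8649^2 + 5.7468^2) = 10.683432
Step 2: Project.
Since ||x|| > R, scale = R/||x|| = 3/10.683432 = 0.280809, proj(x) = scale * x
proj(x) = [-2.128279, 1.366108, 1.613753]
Step 3: Dot product.
a^T * proj(x) = 0*(-2.128279) - 3*1.366108 + 4*1.613753 = 2.3567


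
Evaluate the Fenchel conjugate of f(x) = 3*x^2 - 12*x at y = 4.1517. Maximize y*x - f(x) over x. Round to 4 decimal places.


f*(y) = sup_x {y*x - a*x^2 - b*x} = sup_x {(y-b)*x - a*x^2}
FOC: (y - b) - 2a*x = 0 => x* = (y - b)/(2a)
x* = (4.1517 + 12)/(2*3) = 2.692
f*(4.1517) = (y-b)^2/(4a) = (4.1517 + 12)^2/(4*3)
= 260.8774/12 = 21.7398


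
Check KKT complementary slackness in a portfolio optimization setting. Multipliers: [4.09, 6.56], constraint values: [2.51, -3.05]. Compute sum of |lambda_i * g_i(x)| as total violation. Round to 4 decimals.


KKT complementary slackness check:
lambda_1 * g_1 = 4.09 * 2.51 = 10.2659
lambda_2 * g_2 = 6.56 * -3.05 = -20.008
Total violation = 10.2659 + 20.008 = 30.2739


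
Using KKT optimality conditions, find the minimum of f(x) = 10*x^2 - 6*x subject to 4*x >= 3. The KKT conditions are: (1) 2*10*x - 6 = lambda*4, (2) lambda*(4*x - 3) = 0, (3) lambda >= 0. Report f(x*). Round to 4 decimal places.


Step 1: Try lambda = 0 (constraint inactive).
x_unc = 6/(2*10) = 0.3
Check: 4*0.3 = 1.2 < 3 -- violated!
Step 2: Constraint must be active: 4*x = 3
x* = 3/4 = 0.75
lambda = (2*10*0.75 - 6)/4 = 2.25
Step 3: Compute optimal value.
f(x*) = 10*0.75^2 - 6*0.75 = 1.125


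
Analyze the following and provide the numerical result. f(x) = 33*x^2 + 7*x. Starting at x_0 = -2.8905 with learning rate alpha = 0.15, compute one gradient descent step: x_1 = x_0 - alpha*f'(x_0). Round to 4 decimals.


We compute the gradient at x_0 and apply the update.
f'(x) = 66*x + 7
f'(-2.8905) = 66*-2.8905 + 7 = -183.773
x_1 = -2.8905 - 0.15*-183.773 = 24.6755


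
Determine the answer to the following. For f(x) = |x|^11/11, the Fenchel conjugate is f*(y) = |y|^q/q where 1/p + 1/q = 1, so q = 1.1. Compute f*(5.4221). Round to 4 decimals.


The conjugate exponent q satisfies 1/p + 1/q = 1.
p = 11, so q = 11/(11 - 1) = 1.1
|y|^q = 5.4221^1.1 = 6.4207
f*(5.4221) = 6.4207 / 1.1 = 5.837


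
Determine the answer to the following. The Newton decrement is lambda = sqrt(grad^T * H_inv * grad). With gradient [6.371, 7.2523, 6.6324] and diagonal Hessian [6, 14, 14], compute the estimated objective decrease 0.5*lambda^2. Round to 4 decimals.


Step 1: H is diagonal, so H^(-1) * g = [1.0618, 0.518, 0.4737].
Step 2: g^T H^(-1) g = sum_i g_i^2 / H_ii
  = (6.371)^2/6 + (7.2523)^2/14 + (6.6324)^2/14
  = 6.7649 + 3.7568 + 3.1421 = 13.6638
Step 3: Objective decrease = 0.5 * g^T H^(-1) g = 6.8319


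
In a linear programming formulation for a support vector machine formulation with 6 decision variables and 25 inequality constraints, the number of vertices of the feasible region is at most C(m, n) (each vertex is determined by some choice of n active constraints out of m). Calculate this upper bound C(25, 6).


Each vertex corresponds to some choice of n active constraints out of m, so the number of vertices is at most C(m, n) = m! / (n!(m-n)!).
m = 25, n = 6
Numerator: 25 * 24 * 23 * 22 * 21 * 20
Denominator: 6! = 720
C(25, 6) = 177100
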